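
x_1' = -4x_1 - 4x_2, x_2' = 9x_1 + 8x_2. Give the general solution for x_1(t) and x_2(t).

Coefficient matrix A = [[-4, -4], [9, 8]].
Characteristic polynomial det(A - λI) = λ^2 - 4λ + 4 = 0.
Single eigenvalue λ = 2 with algebraic multiplicity 2.
Eigenvector v = (-2,3); generalized eigenvector w with (A-λI)w=v is (-1,2).
General solution: e^(2t)[C_1·v + C_2·(t·v + w)].

x_1(t) = -2C_1e^(2t) - 2C_2te^(2t) - C_2e^(2t), x_2(t) = 3C_1e^(2t) + 3C_2te^(2t) + 2C_2e^(2t)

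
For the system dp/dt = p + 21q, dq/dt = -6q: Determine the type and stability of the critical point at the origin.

A = [[1,21],[0,-6]]; det(A-λI) = λ^2 + 5λ - 6.
λ = 1, -6: opposite signs.

saddle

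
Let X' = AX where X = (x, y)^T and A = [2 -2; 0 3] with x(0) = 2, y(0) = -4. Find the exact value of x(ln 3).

162

A = [[2,-2],[0,3]]; eigenvalues λ = 2, 3.
Eigenvectors: (-1,0) for λ=2, (-2,1) for λ=3.
From the initial condition, c_1 = 6, c_2 = -4.
x(ln 3) = (6)(3^2)(-1) + (-4)(3^3)(-2) = 162.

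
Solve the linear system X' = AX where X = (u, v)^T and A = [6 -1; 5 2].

Coefficient matrix A = [[6, -1], [5, 2]].
Characteristic polynomial det(A - λI) = λ^2 - 8λ + 17 = 0.
Eigenvalues λ = 4 ± i (complex conjugate pair).
For λ=4+i: an eigenvector is (0,-1) - i(1,2) = (0 - i, -1 - 2i).
A real fundamental pair from Re and Im of e^((4+i)t)v: X_1 = e^(4t)(cos(t)·(0,-1) + sin(t)·(1,2)), X_2 = e^(4t)(sin(t)·(0,-1) - cos(t)·(1,2)).
General solution: C_1X_1 + C_2X_2.

u(t) = C_1e^(4t)sin(t) - C_2e^(4t)cos(t), v(t) = 2C_1e^(4t)sin(t) - C_1e^(4t)cos(t) - C_2e^(4t)sin(t) - 2C_2e^(4t)cos(t)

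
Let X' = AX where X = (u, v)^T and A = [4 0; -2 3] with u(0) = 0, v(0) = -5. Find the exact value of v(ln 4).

A = [[4,0],[-2,3]]; eigenvalues λ = 4, 3.
Eigenvectors: (1,-2) for λ=4, (0,1) for λ=3.
From the initial condition, c_1 = 0, c_2 = -5.
v(ln 4) = (0)(4^4)(-2) + (-5)(4^3)(1) = -320.

-320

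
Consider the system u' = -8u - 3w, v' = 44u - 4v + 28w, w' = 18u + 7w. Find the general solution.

Coefficient matrix A = [[-8, 0, -3], [44, -4, 28], [18, 0, 7]].
det(A - λI) = 0 gives eigenvalues λ = -4, -2, 1.
For λ=-4: eigenvector (0,1,0).
For λ=-2: eigenvector (1,-6,-2).
For λ=1: eigenvector (-1,8,3).
General solution: C_1e^(-4t)(0,1,0) + C_2e^(-2t)(1,-6,-2) + C_3e^(t)(-1,8,3).

u(t) = C_2e^(-2t) - C_3e^(t), v(t) = C_1e^(-4t) - 6C_2e^(-2t) + 8C_3e^(t), w(t) = -2C_2e^(-2t) + 3C_3e^(t)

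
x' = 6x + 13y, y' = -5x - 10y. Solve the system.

x(t) = 3K_1e^(-2t)sin(t) + 2K_1e^(-2t)cos(t) + 2K_2e^(-2t)sin(t) - 3K_2e^(-2t)cos(t), y(t) = -2K_1e^(-2t)sin(t) - K_1e^(-2t)cos(t) - K_2e^(-2t)sin(t) + 2K_2e^(-2t)cos(t)

Coefficient matrix A = [[6, 13], [-5, -10]].
Characteristic polynomial det(A - λI) = λ^2 + 4λ + 5 = 0.
Eigenvalues λ = -2 ± i (complex conjugate pair).
For λ=-2+i: an eigenvector is (2,-1) - i(3,-2) = (2 - 3i, -1 + 2i).
A real fundamental pair from Re and Im of e^((-2+i)t)v: X_1 = e^(-2t)(cos(t)·(2,-1) + sin(t)·(3,-2)), X_2 = e^(-2t)(sin(t)·(2,-1) - cos(t)·(3,-2)).
General solution: K_1X_1 + K_2X_2.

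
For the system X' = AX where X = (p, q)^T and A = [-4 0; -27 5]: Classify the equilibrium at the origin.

saddle

A = [[-4,0],[-27,5]]; det(A-λI) = λ^2 - λ - 20.
λ = -4, 5: opposite signs.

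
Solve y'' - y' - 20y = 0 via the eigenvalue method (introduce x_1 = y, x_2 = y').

y(t) = K_1e^(5t) + K_2e^(-4t)

Let x_1 = y, x_2 = y'. Then x_1' = x_2 and x_2' = 20x_1 + x_2.
A = [[0,1],[20,1]]; det(A-λI) = λ^2 - λ - 20.
Eigenvalues λ = 5, -4 with eigenvectors (1,5), (1,-4).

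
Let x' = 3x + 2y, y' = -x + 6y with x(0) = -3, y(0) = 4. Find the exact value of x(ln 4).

A = [[3,2],[-1,6]]; eigenvalues λ = 5, 4.
Eigenvectors: (1,1) for λ=5, (2,1) for λ=4.
From the initial condition, c_1 = 11, c_2 = -7.
x(ln 4) = (11)(4^5)(1) + (-7)(4^4)(2) = 7680.

7680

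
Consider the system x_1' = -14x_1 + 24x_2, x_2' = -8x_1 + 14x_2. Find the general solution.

Coefficient matrix A = [[-14, 24], [-8, 14]].
Characteristic polynomial det(A - λI) = λ^2 - 4 = 0.
Eigenvalues λ = -2, 2.
For λ=-2: (A-λI) row 1 is [-12, 24], so an eigenvector is (2, 1).
For λ=2: (A-λI) row 1 is [-16, 24], so an eigenvector is (-3, -2).
General solution: c_1e^(-2t)(2,1) + c_2e^(2t)(-3,-2).

x_1(t) = 2c_1e^(-2t) - 3c_2e^(2t), x_2(t) = c_1e^(-2t) - 2c_2e^(2t)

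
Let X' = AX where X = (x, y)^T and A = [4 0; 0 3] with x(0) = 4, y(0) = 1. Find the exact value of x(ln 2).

64

A = [[4,0],[0,3]]; eigenvalues λ = 3, 4.
Eigenvectors: (0,1) for λ=3, (-1,0) for λ=4.
From the initial condition, c_1 = 1, c_2 = -4.
x(ln 2) = (1)(2^3)(0) + (-4)(2^4)(-1) = 64.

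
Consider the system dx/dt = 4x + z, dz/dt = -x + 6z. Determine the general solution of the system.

Coefficient matrix A = [[4, 1], [-1, 6]].
Characteristic polynomial det(A - λI) = λ^2 - 10λ + 25 = 0.
Single eigenvalue λ = 5 with algebraic multiplicity 2.
Eigenvector v = (1,1); generalized eigenvector w with (A-λI)w=v is (2,3).
General solution: e^(5t)[C_1·v + C_2·(t·v + w)].

x(t) = C_1e^(5t) + C_2te^(5t) + 2C_2e^(5t), z(t) = C_1e^(5t) + C_2te^(5t) + 3C_2e^(5t)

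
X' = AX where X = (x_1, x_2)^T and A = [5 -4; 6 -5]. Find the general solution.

x_1(t) = 2C_1e^(-t) - C_2e^(t), x_2(t) = 3C_1e^(-t) - C_2e^(t)

Coefficient matrix A = [[5, -4], [6, -5]].
Characteristic polynomial det(A - λI) = λ^2 - 1 = 0.
Eigenvalues λ = -1, 1.
For λ=-1: (A-λI) row 1 is [6, -4], so an eigenvector is (2, 3).
For λ=1: (A-λI) row 1 is [4, -4], so an eigenvector is (-1, -1).
General solution: C_1e^(-t)(2,3) + C_2e^(t)(-1,-1).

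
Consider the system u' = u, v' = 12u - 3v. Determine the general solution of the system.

Coefficient matrix A = [[1, 0], [12, -3]].
Characteristic polynomial det(A - λI) = λ^2 + 2λ - 3 = 0.
Eigenvalues λ = 1, -3.
For λ=1: (A-λI) row 2 is [12, -4], so an eigenvector is (-1, -3).
For λ=-3: (A-λI) row 1 is [4, 0], so an eigenvector is (0, 1).
General solution: K_1e^(t)(-1,-3) + K_2e^(-3t)(0,1).

u(t) = -K_1e^(t), v(t) = -3K_1e^(t) + K_2e^(-3t)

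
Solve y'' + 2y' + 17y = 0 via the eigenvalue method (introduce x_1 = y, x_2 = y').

Let x_1 = y, x_2 = y'. Then x_1' = x_2 and x_2' = -17x_1 - 2x_2.
A = [[0,1],[-17,-2]]; det(A-λI) = λ^2 + 2λ + 17.
Eigenvalues λ = -1 ± 4i.

y(t) = c_1e^(-t)cos(4t) + c_2e^(-t)sin(4t)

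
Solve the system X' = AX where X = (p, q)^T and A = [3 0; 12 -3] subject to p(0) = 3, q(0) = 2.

p(t) = 3e^(3t), q(t) = 6e^(3t) - 4e^(-3t)

Coefficient matrix A = [[3, 0], [12, -3]].
Characteristic polynomial det(A - λI) = λ^2 - 9 = 0.
Eigenvalues λ = 3, -3.
For λ=3: (A-λI) row 2 is [12, -6], so an eigenvector is (1, 2).
For λ=-3: (A-λI) row 1 is [6, 0], so an eigenvector is (0, -1).
General solution: c_1e^(3t)(1,2) + c_2e^(-3t)(0,-1).
Applying p(0)=3, q(0)=2 gives c_1=3, c_2=4.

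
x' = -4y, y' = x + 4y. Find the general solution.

x(t) = -2K_1e^(2t) - 2K_2te^(2t) + 3K_2e^(2t), y(t) = K_1e^(2t) + K_2te^(2t) - K_2e^(2t)

Coefficient matrix A = [[0, -4], [1, 4]].
Characteristic polynomial det(A - λI) = λ^2 - 4λ + 4 = 0.
Single eigenvalue λ = 2 with algebraic multiplicity 2.
Eigenvector v = (-2,1); generalized eigenvector w with (A-λI)w=v is (3,-1).
General solution: e^(2t)[K_1·v + K_2·(t·v + w)].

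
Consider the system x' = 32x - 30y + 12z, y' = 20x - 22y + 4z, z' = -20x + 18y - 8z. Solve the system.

x(t) = 3K_1e^(4t) + 7K_2e^(2t) + 2K_3e^(-4t), y(t) = 2K_1e^(4t) + 5K_2e^(2t) + 2K_3e^(-4t), z(t) = -2K_1e^(4t) - 5K_2e^(2t) - K_3e^(-4t)

Coefficient matrix A = [[32, -30, 12], [20, -22, 4], [-20, 18, -8]].
det(A - λI) = 0 gives eigenvalues λ = 4, 2, -4.
For λ=4: eigenvector (3,2,-2).
For λ=2: eigenvector (7,5,-5).
For λ=-4: eigenvector (2,2,-1).
General solution: K_1e^(4t)(3,2,-2) + K_2e^(2t)(7,5,-5) + K_3e^(-4t)(2,2,-1).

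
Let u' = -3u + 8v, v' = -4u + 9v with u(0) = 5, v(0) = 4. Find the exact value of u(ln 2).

A = [[-3,8],[-4,9]]; eigenvalues λ = 1, 5.
Eigenvectors: (-2,-1) for λ=1, (1,1) for λ=5.
From the initial condition, c_1 = -1, c_2 = 3.
u(ln 2) = (-1)(2^1)(-2) + (3)(2^5)(1) = 100.

100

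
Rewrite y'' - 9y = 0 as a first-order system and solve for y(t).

y(t) = c_1e^(3t) + c_2e^(-3t)

Let x_1 = y, x_2 = y'. Then x_1' = x_2 and x_2' = 9x_1.
A = [[0,1],[9,0]]; det(A-λI) = λ^2 - 9.
Eigenvalues λ = 3, -3 with eigenvectors (1,3), (1,-3).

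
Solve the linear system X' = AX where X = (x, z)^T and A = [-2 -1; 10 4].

Coefficient matrix A = [[-2, -1], [10, 4]].
Characteristic polynomial det(A - λI) = λ^2 - 2λ + 2 = 0.
Eigenvalues λ = 1 ± i (complex conjugate pair).
For λ=1+i: an eigenvector is (0,-1) - i(1,-3) = (0 - i, -1 + 3i).
A real fundamental pair from Re and Im of e^((1+i)t)v: X_1 = e^(t)(cos(t)·(0,-1) + sin(t)·(1,-3)), X_2 = e^(t)(sin(t)·(0,-1) - cos(t)·(1,-3)).
General solution: C_1X_1 + C_2X_2.

x(t) = C_1e^(t)sin(t) - C_2e^(t)cos(t), z(t) = -3C_1e^(t)sin(t) - C_1e^(t)cos(t) - C_2e^(t)sin(t) + 3C_2e^(t)cos(t)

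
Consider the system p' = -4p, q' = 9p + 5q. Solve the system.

Coefficient matrix A = [[-4, 0], [9, 5]].
Characteristic polynomial det(A - λI) = λ^2 - λ - 20 = 0.
Eigenvalues λ = -4, 5.
For λ=-4: (A-λI) row 2 is [9, 9], so an eigenvector is (1, -1).
For λ=5: (A-λI) row 1 is [-9, 0], so an eigenvector is (0, -1).
General solution: C_1e^(-4t)(1,-1) + C_2e^(5t)(0,-1).

p(t) = C_1e^(-4t), q(t) = -C_1e^(-4t) - C_2e^(5t)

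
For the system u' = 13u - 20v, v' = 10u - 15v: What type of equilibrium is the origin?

A = [[13,-20],[10,-15]]; det(A-λI) = λ^2 + 2λ + 5.
λ = -1 ± 2i: negative real part.

stable spiral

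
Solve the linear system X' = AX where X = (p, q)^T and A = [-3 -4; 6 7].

Coefficient matrix A = [[-3, -4], [6, 7]].
Characteristic polynomial det(A - λI) = λ^2 - 4λ + 3 = 0.
Eigenvalues λ = 1, 3.
For λ=1: (A-λI) row 1 is [-4, -4], so an eigenvector is (-1, 1).
For λ=3: (A-λI) row 1 is [-6, -4], so an eigenvector is (-2, 3).
General solution: C_1e^(t)(-1,1) + C_2e^(3t)(-2,3).

p(t) = -C_1e^(t) - 2C_2e^(3t), q(t) = C_1e^(t) + 3C_2e^(3t)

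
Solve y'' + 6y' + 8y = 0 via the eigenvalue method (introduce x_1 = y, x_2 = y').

y(t) = c_1e^(-4t) + c_2e^(-2t)

Let x_1 = y, x_2 = y'. Then x_1' = x_2 and x_2' = -8x_1 - 6x_2.
A = [[0,1],[-8,-6]]; det(A-λI) = λ^2 + 6λ + 8.
Eigenvalues λ = -4, -2 with eigenvectors (1,-4), (1,-2).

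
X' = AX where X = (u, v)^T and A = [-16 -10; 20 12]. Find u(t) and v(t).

u(t) = -2C_1e^(-2t)sin(2t) + C_1e^(-2t)cos(2t) + C_2e^(-2t)sin(2t) + 2C_2e^(-2t)cos(2t), v(t) = 3C_1e^(-2t)sin(2t) - C_1e^(-2t)cos(2t) - C_2e^(-2t)sin(2t) - 3C_2e^(-2t)cos(2t)

Coefficient matrix A = [[-16, -10], [20, 12]].
Characteristic polynomial det(A - λI) = λ^2 + 4λ + 8 = 0.
Eigenvalues λ = -2 ± 2i (complex conjugate pair).
For λ=-2+2i: an eigenvector is (1,-1) - i(-2,3) = (1 + 2i, -1 - 3i).
A real fundamental pair from Re and Im of e^((-2+2i)t)v: X_1 = e^(-2t)(cos(2t)·(1,-1) + sin(2t)·(-2,3)), X_2 = e^(-2t)(sin(2t)·(1,-1) - cos(2t)·(-2,3)).
General solution: C_1X_1 + C_2X_2.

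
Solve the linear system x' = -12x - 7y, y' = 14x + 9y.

Coefficient matrix A = [[-12, -7], [14, 9]].
Characteristic polynomial det(A - λI) = λ^2 + 3λ - 10 = 0.
Eigenvalues λ = -5, 2.
For λ=-5: (A-λI) row 1 is [-7, -7], so an eigenvector is (1, -1).
For λ=2: (A-λI) row 1 is [-14, -7], so an eigenvector is (1, -2).
General solution: K_1e^(-5t)(1,-1) + K_2e^(2t)(1,-2).

x(t) = K_1e^(-5t) + K_2e^(2t), y(t) = -K_1e^(-5t) - 2K_2e^(2t)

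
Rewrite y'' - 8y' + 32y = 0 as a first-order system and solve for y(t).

Let x_1 = y, x_2 = y'. Then x_1' = x_2 and x_2' = -32x_1 + 8x_2.
A = [[0,1],[-32,8]]; det(A-λI) = λ^2 - 8λ + 32.
Eigenvalues λ = 4 ± 4i.

y(t) = K_1e^(4t)cos(4t) + K_2e^(4t)sin(4t)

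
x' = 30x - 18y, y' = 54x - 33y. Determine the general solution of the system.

x(t) = 2K_1e^(3t) - K_2e^(-6t), y(t) = 3K_1e^(3t) - 2K_2e^(-6t)

Coefficient matrix A = [[30, -18], [54, -33]].
Characteristic polynomial det(A - λI) = λ^2 + 3λ - 18 = 0.
Eigenvalues λ = 3, -6.
For λ=3: (A-λI) row 1 is [27, -18], so an eigenvector is (2, 3).
For λ=-6: (A-λI) row 1 is [36, -18], so an eigenvector is (-1, -2).
General solution: K_1e^(3t)(2,3) + K_2e^(-6t)(-1,-2).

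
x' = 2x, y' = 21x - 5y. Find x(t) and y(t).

Coefficient matrix A = [[2, 0], [21, -5]].
Characteristic polynomial det(A - λI) = λ^2 + 3λ - 10 = 0.
Eigenvalues λ = -5, 2.
For λ=-5: (A-λI) row 1 is [7, 0], so an eigenvector is (0, -1).
For λ=2: (A-λI) row 2 is [21, -7], so an eigenvector is (-1, -3).
General solution: C_1e^(-5t)(0,-1) + C_2e^(2t)(-1,-3).

x(t) = -C_2e^(2t), y(t) = -C_1e^(-5t) - 3C_2e^(2t)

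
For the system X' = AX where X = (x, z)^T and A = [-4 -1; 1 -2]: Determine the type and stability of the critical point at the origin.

stable improper node

A = [[-4,-1],[1,-2]]; det(A-λI) = λ^2 + 6λ + 9.
repeated λ = -3 with a single eigenvector.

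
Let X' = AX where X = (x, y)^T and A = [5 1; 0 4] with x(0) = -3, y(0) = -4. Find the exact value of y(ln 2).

A = [[5,1],[0,4]]; eigenvalues λ = 5, 4.
Eigenvectors: (1,0) for λ=5, (1,-1) for λ=4.
From the initial condition, c_1 = -7, c_2 = 4.
y(ln 2) = (-7)(2^5)(0) + (4)(2^4)(-1) = -64.

-64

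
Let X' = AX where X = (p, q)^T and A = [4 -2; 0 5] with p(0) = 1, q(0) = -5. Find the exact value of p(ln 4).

A = [[4,-2],[0,5]]; eigenvalues λ = 4, 5.
Eigenvectors: (1,0) for λ=4, (2,-1) for λ=5.
From the initial condition, c_1 = -9, c_2 = 5.
p(ln 4) = (-9)(4^4)(1) + (5)(4^5)(2) = 7936.

7936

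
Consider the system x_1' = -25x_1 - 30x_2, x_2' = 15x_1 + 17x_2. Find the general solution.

Coefficient matrix A = [[-25, -30], [15, 17]].
Characteristic polynomial det(A - λI) = λ^2 + 8λ + 25 = 0.
Eigenvalues λ = -4 ± 3i (complex conjugate pair).
For λ=-4+3i: an eigenvector is (-3,2) - i(1,-1) = (-3 - i, 2 + i).
A real fundamental pair from Re and Im of e^((-4+3i)t)v: X_1 = e^(-4t)(cos(3t)·(-3,2) + sin(3t)·(1,-1)), X_2 = e^(-4t)(sin(3t)·(-3,2) - cos(3t)·(1,-1)).
General solution: K_1X_1 + K_2X_2.

x_1(t) = K_1e^(-4t)sin(3t) - 3K_1e^(-4t)cos(3t) - 3K_2e^(-4t)sin(3t) - K_2e^(-4t)cos(3t), x_2(t) = -K_1e^(-4t)sin(3t) + 2K_1e^(-4t)cos(3t) + 2K_2e^(-4t)sin(3t) + K_2e^(-4t)cos(3t)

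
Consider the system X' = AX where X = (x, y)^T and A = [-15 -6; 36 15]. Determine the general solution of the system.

Coefficient matrix A = [[-15, -6], [36, 15]].
Characteristic polynomial det(A - λI) = λ^2 - 9 = 0.
Eigenvalues λ = -3, 3.
For λ=-3: (A-λI) row 1 is [-12, -6], so an eigenvector is (-1, 2).
For λ=3: (A-λI) row 1 is [-18, -6], so an eigenvector is (-1, 3).
General solution: K_1e^(-3t)(-1,2) + K_2e^(3t)(-1,3).

x(t) = -K_1e^(-3t) - K_2e^(3t), y(t) = 2K_1e^(-3t) + 3K_2e^(3t)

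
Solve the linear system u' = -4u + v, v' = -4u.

u(t) = -c_1e^(-2t) - c_2te^(-2t), v(t) = -2c_1e^(-2t) - 2c_2te^(-2t) - c_2e^(-2t)

Coefficient matrix A = [[-4, 1], [-4, 0]].
Characteristic polynomial det(A - λI) = λ^2 + 4λ + 4 = 0.
Single eigenvalue λ = -2 with algebraic multiplicity 2.
Eigenvector v = (-1,-2); generalized eigenvector w with (A-λI)w=v is (0,-1).
General solution: e^(-2t)[c_1·v + c_2·(t·v + w)].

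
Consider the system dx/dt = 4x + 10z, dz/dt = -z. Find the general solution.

Coefficient matrix A = [[4, 10], [0, -1]].
Characteristic polynomial det(A - λI) = λ^2 - 3λ - 4 = 0.
Eigenvalues λ = 4, -1.
For λ=4: (A-λI) row 1 is [0, 10], so an eigenvector is (1, 0).
For λ=-1: (A-λI) row 1 is [5, 10], so an eigenvector is (-2, 1).
General solution: K_1e^(4t)(1,0) + K_2e^(-t)(-2,1).

x(t) = K_1e^(4t) - 2K_2e^(-t), z(t) = K_2e^(-t)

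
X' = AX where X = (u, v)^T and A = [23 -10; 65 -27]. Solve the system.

u(t) = -c_1e^(-2t)sin(5t) + c_1e^(-2t)cos(5t) + c_2e^(-2t)sin(5t) + c_2e^(-2t)cos(5t), v(t) = -2c_1e^(-2t)sin(5t) + 3c_1e^(-2t)cos(5t) + 3c_2e^(-2t)sin(5t) + 2c_2e^(-2t)cos(5t)

Coefficient matrix A = [[23, -10], [65, -27]].
Characteristic polynomial det(A - λI) = λ^2 + 4λ + 29 = 0.
Eigenvalues λ = -2 ± 5i (complex conjugate pair).
For λ=-2+5i: an eigenvector is (1,3) - i(-1,-2) = (1 + i, 3 + 2i).
A real fundamental pair from Re and Im of e^((-2+5i)t)v: X_1 = e^(-2t)(cos(5t)·(1,3) + sin(5t)·(-1,-2)), X_2 = e^(-2t)(sin(5t)·(1,3) - cos(5t)·(-1,-2)).
General solution: c_1X_1 + c_2X_2.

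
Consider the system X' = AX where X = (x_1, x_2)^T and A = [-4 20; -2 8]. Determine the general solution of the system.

x_1(t) = -3c_1e^(2t)sin(2t) + c_1e^(2t)cos(2t) + c_2e^(2t)sin(2t) + 3c_2e^(2t)cos(2t), x_2(t) = -c_1e^(2t)sin(2t) + c_2e^(2t)cos(2t)

Coefficient matrix A = [[-4, 20], [-2, 8]].
Characteristic polynomial det(A - λI) = λ^2 - 4λ + 8 = 0.
Eigenvalues λ = 2 ± 2i (complex conjugate pair).
For λ=2+2i: an eigenvector is (1,0) - i(-3,-1) = (1 + 3i, 0 + i).
A real fundamental pair from Re and Im of e^((2+2i)t)v: X_1 = e^(2t)(cos(2t)·(1,0) + sin(2t)·(-3,-1)), X_2 = e^(2t)(sin(2t)·(1,0) - cos(2t)·(-3,-1)).
General solution: c_1X_1 + c_2X_2.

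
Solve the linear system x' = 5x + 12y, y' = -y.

x(t) = -c_1e^(5t) + 2c_2e^(-t), y(t) = -c_2e^(-t)

Coefficient matrix A = [[5, 12], [0, -1]].
Characteristic polynomial det(A - λI) = λ^2 - 4λ - 5 = 0.
Eigenvalues λ = 5, -1.
For λ=5: (A-λI) row 1 is [0, 12], so an eigenvector is (-1, 0).
For λ=-1: (A-λI) row 1 is [6, 12], so an eigenvector is (2, -1).
General solution: c_1e^(5t)(-1,0) + c_2e^(-t)(2,-1).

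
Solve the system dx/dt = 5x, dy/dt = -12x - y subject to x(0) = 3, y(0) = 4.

Coefficient matrix A = [[5, 0], [-12, -1]].
Characteristic polynomial det(A - λI) = λ^2 - 4λ - 5 = 0.
Eigenvalues λ = -1, 5.
For λ=-1: (A-λI) row 1 is [6, 0], so an eigenvector is (0, 1).
For λ=5: (A-λI) row 2 is [-12, -6], so an eigenvector is (-1, 2).
General solution: c_1e^(-t)(0,1) + c_2e^(5t)(-1,2).
Applying x(0)=3, y(0)=4 gives c_1=10, c_2=-3.

x(t) = 3e^(5t), y(t) = -6e^(5t) + 10e^(-t)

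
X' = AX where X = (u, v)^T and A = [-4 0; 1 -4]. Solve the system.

u(t) = K_2e^(-4t), v(t) = K_1e^(-4t) + K_2te^(-4t) + 2K_2e^(-4t)

Coefficient matrix A = [[-4, 0], [1, -4]].
Characteristic polynomial det(A - λI) = λ^2 + 8λ + 16 = 0.
Single eigenvalue λ = -4 with algebraic multiplicity 2.
Eigenvector v = (0,1); generalized eigenvector w with (A-λI)w=v is (1,2).
General solution: e^(-4t)[K_1·v + K_2·(t·v + w)].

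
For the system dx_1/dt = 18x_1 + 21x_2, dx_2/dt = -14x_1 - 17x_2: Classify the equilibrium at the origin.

saddle

A = [[18,21],[-14,-17]]; det(A-λI) = λ^2 - λ - 12.
λ = 4, -3: opposite signs.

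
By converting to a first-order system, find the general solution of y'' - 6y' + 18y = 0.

Let x_1 = y, x_2 = y'. Then x_1' = x_2 and x_2' = -18x_1 + 6x_2.
A = [[0,1],[-18,6]]; det(A-λI) = λ^2 - 6λ + 18.
Eigenvalues λ = 3 ± 3i.

y(t) = c_1e^(3t)cos(3t) + c_2e^(3t)sin(3t)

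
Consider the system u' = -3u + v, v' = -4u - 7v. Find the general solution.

u(t) = K_1e^(-5t) + K_2te^(-5t) + 2K_2e^(-5t), v(t) = -2K_1e^(-5t) - 2K_2te^(-5t) - 3K_2e^(-5t)

Coefficient matrix A = [[-3, 1], [-4, -7]].
Characteristic polynomial det(A - λI) = λ^2 + 10λ + 25 = 0.
Single eigenvalue λ = -5 with algebraic multiplicity 2.
Eigenvector v = (1,-2); generalized eigenvector w with (A-λI)w=v is (2,-3).
General solution: e^(-5t)[K_1·v + K_2·(t·v + w)].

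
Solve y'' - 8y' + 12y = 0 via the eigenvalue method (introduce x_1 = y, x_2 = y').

y(t) = C_1e^(6t) + C_2e^(2t)

Let x_1 = y, x_2 = y'. Then x_1' = x_2 and x_2' = -12x_1 + 8x_2.
A = [[0,1],[-12,8]]; det(A-λI) = λ^2 - 8λ + 12.
Eigenvalues λ = 6, 2 with eigenvectors (1,6), (1,2).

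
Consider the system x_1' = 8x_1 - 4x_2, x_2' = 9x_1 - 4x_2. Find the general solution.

Coefficient matrix A = [[8, -4], [9, -4]].
Characteristic polynomial det(A - λI) = λ^2 - 4λ + 4 = 0.
Single eigenvalue λ = 2 with algebraic multiplicity 2.
Eigenvector v = (-2,-3); generalized eigenvector w with (A-λI)w=v is (-1,-1).
General solution: e^(2t)[K_1·v + K_2·(t·v + w)].

x_1(t) = -2K_1e^(2t) - 2K_2te^(2t) - K_2e^(2t), x_2(t) = -3K_1e^(2t) - 3K_2te^(2t) - K_2e^(2t)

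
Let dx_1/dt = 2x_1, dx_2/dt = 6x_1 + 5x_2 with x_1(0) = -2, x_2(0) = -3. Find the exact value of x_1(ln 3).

A = [[2,0],[6,5]]; eigenvalues λ = 5, 2.
Eigenvectors: (0,1) for λ=5, (-1,2) for λ=2.
From the initial condition, c_1 = -7, c_2 = 2.
x_1(ln 3) = (-7)(3^5)(0) + (2)(3^2)(-1) = -18.

-18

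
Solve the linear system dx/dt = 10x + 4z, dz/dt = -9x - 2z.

x(t) = -2K_1e^(4t) - 2K_2te^(4t) + K_2e^(4t), z(t) = 3K_1e^(4t) + 3K_2te^(4t) - 2K_2e^(4t)

Coefficient matrix A = [[10, 4], [-9, -2]].
Characteristic polynomial det(A - λI) = λ^2 - 8λ + 16 = 0.
Single eigenvalue λ = 4 with algebraic multiplicity 2.
Eigenvector v = (-2,3); generalized eigenvector w with (A-λI)w=v is (1,-2).
General solution: e^(4t)[K_1·v + K_2·(t·v + w)].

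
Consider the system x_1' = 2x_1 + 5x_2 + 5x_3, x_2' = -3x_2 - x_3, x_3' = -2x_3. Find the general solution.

Coefficient matrix A = [[2, 5, 5], [0, -3, -1], [0, 0, -2]].
det(A - λI) = 0 gives eigenvalues λ = 2, -2, -3.
For λ=2: eigenvector (1,0,0).
For λ=-2: eigenvector (0,1,-1).
For λ=-3: eigenvector (-1,1,0).
General solution: c_1e^(2t)(1,0,0) + c_2e^(-2t)(0,1,-1) + c_3e^(-3t)(-1,1,0).

x_1(t) = c_1e^(2t) - c_3e^(-3t), x_2(t) = c_2e^(-2t) + c_3e^(-3t), x_3(t) = -c_2e^(-2t)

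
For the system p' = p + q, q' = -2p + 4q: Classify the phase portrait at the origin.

unstable node

A = [[1,1],[-2,4]]; det(A-λI) = λ^2 - 5λ + 6.
λ = 2, 3: both positive.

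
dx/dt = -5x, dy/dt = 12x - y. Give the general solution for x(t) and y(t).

Coefficient matrix A = [[-5, 0], [12, -1]].
Characteristic polynomial det(A - λI) = λ^2 + 6λ + 5 = 0.
Eigenvalues λ = -5, -1.
For λ=-5: (A-λI) row 2 is [12, 4], so an eigenvector is (-1, 3).
For λ=-1: (A-λI) row 1 is [-4, 0], so an eigenvector is (0, 1).
General solution: K_1e^(-5t)(-1,3) + K_2e^(-t)(0,1).

x(t) = -K_1e^(-5t), y(t) = 3K_1e^(-5t) + K_2e^(-t)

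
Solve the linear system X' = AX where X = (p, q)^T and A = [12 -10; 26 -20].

Coefficient matrix A = [[12, -10], [26, -20]].
Characteristic polynomial det(A - λI) = λ^2 + 8λ + 20 = 0.
Eigenvalues λ = -4 ± 2i (complex conjugate pair).
For λ=-4+2i: an eigenvector is (1,2) - i(-2,-3) = (1 + 2i, 2 + 3i).
A real fundamental pair from Re and Im of e^((-4+2i)t)v: X_1 = e^(-4t)(cos(2t)·(1,2) + sin(2t)·(-2,-3)), X_2 = e^(-4t)(sin(2t)·(1,2) - cos(2t)·(-2,-3)).
General solution: K_1X_1 + K_2X_2.

p(t) = -2K_1e^(-4t)sin(2t) + K_1e^(-4t)cos(2t) + K_2e^(-4t)sin(2t) + 2K_2e^(-4t)cos(2t), q(t) = -3K_1e^(-4t)sin(2t) + 2K_1e^(-4t)cos(2t) + 2K_2e^(-4t)sin(2t) + 3K_2e^(-4t)cos(2t)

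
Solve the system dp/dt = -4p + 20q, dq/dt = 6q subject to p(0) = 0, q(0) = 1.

Coefficient matrix A = [[-4, 20], [0, 6]].
Characteristic polynomial det(A - λI) = λ^2 - 2λ - 24 = 0.
Eigenvalues λ = -4, 6.
For λ=-4: (A-λI) row 1 is [0, 20], so an eigenvector is (1, 0).
For λ=6: (A-λI) row 1 is [-10, 20], so an eigenvector is (2, 1).
General solution: K_1e^(-4t)(1,0) + K_2e^(6t)(2,1).
Applying p(0)=0, q(0)=1 gives K_1=-2, K_2=1.

p(t) = 2e^(6t) - 2e^(-4t), q(t) = e^(6t)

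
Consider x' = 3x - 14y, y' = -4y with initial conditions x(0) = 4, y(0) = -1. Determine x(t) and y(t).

x(t) = 6e^(3t) - 2e^(-4t), y(t) = -e^(-4t)

Coefficient matrix A = [[3, -14], [0, -4]].
Characteristic polynomial det(A - λI) = λ^2 + λ - 12 = 0.
Eigenvalues λ = -4, 3.
For λ=-4: (A-λI) row 1 is [7, -14], so an eigenvector is (2, 1).
For λ=3: (A-λI) row 1 is [0, -14], so an eigenvector is (1, 0).
General solution: c_1e^(-4t)(2,1) + c_2e^(3t)(1,0).
Applying x(0)=4, y(0)=-1 gives c_1=-1, c_2=6.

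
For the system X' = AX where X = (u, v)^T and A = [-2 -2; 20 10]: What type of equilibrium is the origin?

A = [[-2,-2],[20,10]]; det(A-λI) = λ^2 - 8λ + 20.
λ = 4 ± 2i: positive real part.

unstable spiral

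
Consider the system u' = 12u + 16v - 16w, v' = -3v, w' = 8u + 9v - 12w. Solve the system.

u(t) = 2K_1e^(4t) - K_3e^(-4t), v(t) = K_2e^(-3t), w(t) = K_1e^(4t) + K_2e^(-3t) - K_3e^(-4t)

Coefficient matrix A = [[12, 16, -16], [0, -3, 0], [8, 9, -12]].
det(A - λI) = 0 gives eigenvalues λ = 4, -3, -4.
For λ=4: eigenvector (2,0,1).
For λ=-3: eigenvector (0,1,1).
For λ=-4: eigenvector (-1,0,-1).
General solution: K_1e^(4t)(2,0,1) + K_2e^(-3t)(0,1,1) + K_3e^(-4t)(-1,0,-1).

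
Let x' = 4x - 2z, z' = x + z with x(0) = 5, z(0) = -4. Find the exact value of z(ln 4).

A = [[4,-2],[1,1]]; eigenvalues λ = 3, 2.
Eigenvectors: (2,1) for λ=3, (1,1) for λ=2.
From the initial condition, c_1 = 9, c_2 = -13.
z(ln 4) = (9)(4^3)(1) + (-13)(4^2)(1) = 368.

368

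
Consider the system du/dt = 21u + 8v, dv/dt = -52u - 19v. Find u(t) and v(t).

u(t) = c_1e^(t)sin(4t) + c_1e^(t)cos(4t) + c_2e^(t)sin(4t) - c_2e^(t)cos(4t), v(t) = -3c_1e^(t)sin(4t) - 2c_1e^(t)cos(4t) - 2c_2e^(t)sin(4t) + 3c_2e^(t)cos(4t)

Coefficient matrix A = [[21, 8], [-52, -19]].
Characteristic polynomial det(A - λI) = λ^2 - 2λ + 17 = 0.
Eigenvalues λ = 1 ± 4i (complex conjugate pair).
For λ=1+4i: an eigenvector is (1,-2) - i(1,-3) = (1 - i, -2 + 3i).
A real fundamental pair from Re and Im of e^((1+4i)t)v: X_1 = e^(t)(cos(4t)·(1,-2) + sin(4t)·(1,-3)), X_2 = e^(t)(sin(4t)·(1,-2) - cos(4t)·(1,-3)).
General solution: c_1X_1 + c_2X_2.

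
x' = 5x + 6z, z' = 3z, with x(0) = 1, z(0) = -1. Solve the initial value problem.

Coefficient matrix A = [[5, 6], [0, 3]].
Characteristic polynomial det(A - λI) = λ^2 - 8λ + 15 = 0.
Eigenvalues λ = 5, 3.
For λ=5: (A-λI) row 1 is [0, 6], so an eigenvector is (-1, 0).
For λ=3: (A-λI) row 1 is [2, 6], so an eigenvector is (-3, 1).
General solution: K_1e^(5t)(-1,0) + K_2e^(3t)(-3,1).
Applying x(0)=1, z(0)=-1 gives K_1=2, K_2=-1.

x(t) = -2e^(5t) + 3e^(3t), z(t) = -e^(3t)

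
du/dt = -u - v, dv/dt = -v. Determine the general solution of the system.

Coefficient matrix A = [[-1, -1], [0, -1]].
Characteristic polynomial det(A - λI) = λ^2 + 2λ + 1 = 0.
Single eigenvalue λ = -1 with algebraic multiplicity 2.
Eigenvector v = (-1,0); generalized eigenvector w with (A-λI)w=v is (3,1).
General solution: e^(-t)[C_1·v + C_2·(t·v + w)].

u(t) = -C_1e^(-t) - C_2te^(-t) + 3C_2e^(-t), v(t) = C_2e^(-t)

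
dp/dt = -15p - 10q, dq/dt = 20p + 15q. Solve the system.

Coefficient matrix A = [[-15, -10], [20, 15]].
Characteristic polynomial det(A - λI) = λ^2 - 25 = 0.
Eigenvalues λ = -5, 5.
For λ=-5: (A-λI) row 1 is [-10, -10], so an eigenvector is (1, -1).
For λ=5: (A-λI) row 1 is [-20, -10], so an eigenvector is (-1, 2).
General solution: K_1e^(-5t)(1,-1) + K_2e^(5t)(-1,2).

p(t) = K_1e^(-5t) - K_2e^(5t), q(t) = -K_1e^(-5t) + 2K_2e^(5t)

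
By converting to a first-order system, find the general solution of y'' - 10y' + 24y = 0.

Let x_1 = y, x_2 = y'. Then x_1' = x_2 and x_2' = -24x_1 + 10x_2.
A = [[0,1],[-24,10]]; det(A-λI) = λ^2 - 10λ + 24.
Eigenvalues λ = 6, 4 with eigenvectors (1,6), (1,4).

y(t) = C_1e^(6t) + C_2e^(4t)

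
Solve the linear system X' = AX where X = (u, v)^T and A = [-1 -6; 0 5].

u(t) = -c_1e^(5t) - c_2e^(-t), v(t) = c_1e^(5t)

Coefficient matrix A = [[-1, -6], [0, 5]].
Characteristic polynomial det(A - λI) = λ^2 - 4λ - 5 = 0.
Eigenvalues λ = 5, -1.
For λ=5: (A-λI) row 1 is [-6, -6], so an eigenvector is (-1, 1).
For λ=-1: (A-λI) row 1 is [0, -6], so an eigenvector is (-1, 0).
General solution: c_1e^(5t)(-1,1) + c_2e^(-t)(-1,0).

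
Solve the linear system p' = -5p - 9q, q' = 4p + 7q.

Coefficient matrix A = [[-5, -9], [4, 7]].
Characteristic polynomial det(A - λI) = λ^2 - 2λ + 1 = 0.
Single eigenvalue λ = 1 with algebraic multiplicity 2.
Eigenvector v = (-3,2); generalized eigenvector w with (A-λI)w=v is (2,-1).
General solution: e^(t)[C_1·v + C_2·(t·v + w)].

p(t) = -3C_1e^(t) - 3C_2te^(t) + 2C_2e^(t), q(t) = 2C_1e^(t) + 2C_2te^(t) - C_2e^(t)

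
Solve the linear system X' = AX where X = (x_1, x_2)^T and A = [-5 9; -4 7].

x_1(t) = -3C_1e^(t) - 3C_2te^(t) + 2C_2e^(t), x_2(t) = -2C_1e^(t) - 2C_2te^(t) + C_2e^(t)

Coefficient matrix A = [[-5, 9], [-4, 7]].
Characteristic polynomial det(A - λI) = λ^2 - 2λ + 1 = 0.
Single eigenvalue λ = 1 with algebraic multiplicity 2.
Eigenvector v = (-3,-2); generalized eigenvector w with (A-λI)w=v is (2,1).
General solution: e^(t)[C_1·v + C_2·(t·v + w)].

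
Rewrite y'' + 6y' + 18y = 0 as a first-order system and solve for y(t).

y(t) = C_1e^(-3t)cos(3t) + C_2e^(-3t)sin(3t)

Let x_1 = y, x_2 = y'. Then x_1' = x_2 and x_2' = -18x_1 - 6x_2.
A = [[0,1],[-18,-6]]; det(A-λI) = λ^2 + 6λ + 18.
Eigenvalues λ = -3 ± 3i.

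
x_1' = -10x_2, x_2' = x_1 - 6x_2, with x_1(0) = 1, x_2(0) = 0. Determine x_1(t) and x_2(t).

Coefficient matrix A = [[0, -10], [1, -6]].
Characteristic polynomial det(A - λI) = λ^2 + 6λ + 10 = 0.
Eigenvalues λ = -3 ± i (complex conjugate pair).
For λ=-3+i: an eigenvector is (-1,0) - i(-3,-1) = (-1 + 3i, 0 + i).
A real fundamental pair from Re and Im of e^((-3+i)t)v: X_1 = e^(-3t)(cos(t)·(-1,0) + sin(t)·(-3,-1)), X_2 = e^(-3t)(sin(t)·(-1,0) - cos(t)·(-3,-1)).
General solution: K_1X_1 + K_2X_2.
Applying x_1(0)=1, x_2(0)=0 gives K_1=-1, K_2=0.

x_1(t) = 3e^(-3t)sin(t) + e^(-3t)cos(t), x_2(t) = e^(-3t)sin(t)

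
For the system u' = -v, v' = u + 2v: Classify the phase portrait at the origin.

unstable improper node

A = [[0,-1],[1,2]]; det(A-λI) = λ^2 - 2λ + 1.
repeated λ = 1 with a single eigenvector.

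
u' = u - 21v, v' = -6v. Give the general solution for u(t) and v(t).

u(t) = -3c_1e^(-6t) - c_2e^(t), v(t) = -c_1e^(-6t)

Coefficient matrix A = [[1, -21], [0, -6]].
Characteristic polynomial det(A - λI) = λ^2 + 5λ - 6 = 0.
Eigenvalues λ = -6, 1.
For λ=-6: (A-λI) row 1 is [7, -21], so an eigenvector is (-3, -1).
For λ=1: (A-λI) row 1 is [0, -21], so an eigenvector is (-1, 0).
General solution: c_1e^(-6t)(-3,-1) + c_2e^(t)(-1,0).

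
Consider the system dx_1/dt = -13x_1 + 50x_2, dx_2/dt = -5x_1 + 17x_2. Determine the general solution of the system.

x_1(t) = -3C_1e^(2t)sin(5t) + C_1e^(2t)cos(5t) + C_2e^(2t)sin(5t) + 3C_2e^(2t)cos(5t), x_2(t) = -C_1e^(2t)sin(5t) + C_2e^(2t)cos(5t)

Coefficient matrix A = [[-13, 50], [-5, 17]].
Characteristic polynomial det(A - λI) = λ^2 - 4λ + 29 = 0.
Eigenvalues λ = 2 ± 5i (complex conjugate pair).
For λ=2+5i: an eigenvector is (1,0) - i(-3,-1) = (1 + 3i, 0 + i).
A real fundamental pair from Re and Im of e^((2+5i)t)v: X_1 = e^(2t)(cos(5t)·(1,0) + sin(5t)·(-3,-1)), X_2 = e^(2t)(sin(5t)·(1,0) - cos(5t)·(-3,-1)).
General solution: C_1X_1 + C_2X_2.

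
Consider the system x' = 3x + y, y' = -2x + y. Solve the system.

Coefficient matrix A = [[3, 1], [-2, 1]].
Characteristic polynomial det(A - λI) = λ^2 - 4λ + 5 = 0.
Eigenvalues λ = 2 ± i (complex conjugate pair).
For λ=2+i: an eigenvector is (1,-1) - i(0,-1) = (1, -1 + i).
A real fundamental pair from Re and Im of e^((2+i)t)v: X_1 = e^(2t)(cos(t)·(1,-1) + sin(t)·(0,-1)), X_2 = e^(2t)(sin(t)·(1,-1) - cos(t)·(0,-1)).
General solution: C_1X_1 + C_2X_2.

x(t) = C_1e^(2t)cos(t) + C_2e^(2t)sin(t), y(t) = -C_1e^(2t)sin(t) - C_1e^(2t)cos(t) - C_2e^(2t)sin(t) + C_2e^(2t)cos(t)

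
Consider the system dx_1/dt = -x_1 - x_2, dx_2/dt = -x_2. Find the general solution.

x_1(t) = -K_1e^(-t) - K_2te^(-t) + 2K_2e^(-t), x_2(t) = K_2e^(-t)

Coefficient matrix A = [[-1, -1], [0, -1]].
Characteristic polynomial det(A - λI) = λ^2 + 2λ + 1 = 0.
Single eigenvalue λ = -1 with algebraic multiplicity 2.
Eigenvector v = (-1,0); generalized eigenvector w with (A-λI)w=v is (2,1).
General solution: e^(-t)[K_1·v + K_2·(t·v + w)].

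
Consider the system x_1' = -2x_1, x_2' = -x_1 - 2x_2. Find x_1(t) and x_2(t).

x_1(t) = -C_2e^(-2t), x_2(t) = C_1e^(-2t) + C_2te^(-2t) - 2C_2e^(-2t)

Coefficient matrix A = [[-2, 0], [-1, -2]].
Characteristic polynomial det(A - λI) = λ^2 + 4λ + 4 = 0.
Single eigenvalue λ = -2 with algebraic multiplicity 2.
Eigenvector v = (0,1); generalized eigenvector w with (A-λI)w=v is (-1,-2).
General solution: e^(-2t)[C_1·v + C_2·(t·v + w)].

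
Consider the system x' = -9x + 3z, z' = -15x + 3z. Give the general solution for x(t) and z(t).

Coefficient matrix A = [[-9, 3], [-15, 3]].
Characteristic polynomial det(A - λI) = λ^2 + 6λ + 18 = 0.
Eigenvalues λ = -3 ± 3i (complex conjugate pair).
For λ=-3+3i: an eigenvector is (0,1) - i(1,2) = (0 - i, 1 - 2i).
A real fundamental pair from Re and Im of e^((-3+3i)t)v: X_1 = e^(-3t)(cos(3t)·(0,1) + sin(3t)·(1,2)), X_2 = e^(-3t)(sin(3t)·(0,1) - cos(3t)·(1,2)).
General solution: c_1X_1 + c_2X_2.

x(t) = c_1e^(-3t)sin(3t) - c_2e^(-3t)cos(3t), z(t) = 2c_1e^(-3t)sin(3t) + c_1e^(-3t)cos(3t) + c_2e^(-3t)sin(3t) - 2c_2e^(-3t)cos(3t)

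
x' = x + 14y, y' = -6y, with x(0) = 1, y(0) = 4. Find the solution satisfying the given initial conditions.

x(t) = 9e^(t) - 8e^(-6t), y(t) = 4e^(-6t)

Coefficient matrix A = [[1, 14], [0, -6]].
Characteristic polynomial det(A - λI) = λ^2 + 5λ - 6 = 0.
Eigenvalues λ = 1, -6.
For λ=1: (A-λI) row 1 is [0, 14], so an eigenvector is (1, 0).
For λ=-6: (A-λI) row 1 is [7, 14], so an eigenvector is (-2, 1).
General solution: c_1e^(t)(1,0) + c_2e^(-6t)(-2,1).
Applying x(0)=1, y(0)=4 gives c_1=9, c_2=4.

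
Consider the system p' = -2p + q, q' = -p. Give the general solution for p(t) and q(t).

Coefficient matrix A = [[-2, 1], [-1, 0]].
Characteristic polynomial det(A - λI) = λ^2 + 2λ + 1 = 0.
Single eigenvalue λ = -1 with algebraic multiplicity 2.
Eigenvector v = (-1,-1); generalized eigenvector w with (A-λI)w=v is (2,1).
General solution: e^(-t)[c_1·v + c_2·(t·v + w)].

p(t) = -c_1e^(-t) - c_2te^(-t) + 2c_2e^(-t), q(t) = -c_1e^(-t) - c_2te^(-t) + c_2e^(-t)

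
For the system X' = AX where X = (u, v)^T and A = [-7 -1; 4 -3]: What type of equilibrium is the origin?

stable improper node

A = [[-7,-1],[4,-3]]; det(A-λI) = λ^2 + 10λ + 25.
repeated λ = -5 with a single eigenvector.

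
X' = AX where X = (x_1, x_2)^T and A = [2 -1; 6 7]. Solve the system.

x_1(t) = K_1e^(4t) - K_2e^(5t), x_2(t) = -2K_1e^(4t) + 3K_2e^(5t)

Coefficient matrix A = [[2, -1], [6, 7]].
Characteristic polynomial det(A - λI) = λ^2 - 9λ + 20 = 0.
Eigenvalues λ = 4, 5.
For λ=4: (A-λI) row 1 is [-2, -1], so an eigenvector is (1, -2).
For λ=5: (A-λI) row 1 is [-3, -1], so an eigenvector is (-1, 3).
General solution: K_1e^(4t)(1,-2) + K_2e^(5t)(-1,3).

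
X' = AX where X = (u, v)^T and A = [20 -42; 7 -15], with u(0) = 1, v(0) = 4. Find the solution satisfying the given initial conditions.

u(t) = -21e^(6t) + 22e^(-t), v(t) = -7e^(6t) + 11e^(-t)

Coefficient matrix A = [[20, -42], [7, -15]].
Characteristic polynomial det(A - λI) = λ^2 - 5λ - 6 = 0.
Eigenvalues λ = 6, -1.
For λ=6: (A-λI) row 1 is [14, -42], so an eigenvector is (-3, -1).
For λ=-1: (A-λI) row 1 is [21, -42], so an eigenvector is (2, 1).
General solution: K_1e^(6t)(-3,-1) + K_2e^(-t)(2,1).
Applying u(0)=1, v(0)=4 gives K_1=7, K_2=11.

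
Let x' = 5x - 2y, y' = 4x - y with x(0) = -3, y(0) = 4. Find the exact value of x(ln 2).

A = [[5,-2],[4,-1]]; eigenvalues λ = 1, 3.
Eigenvectors: (1,2) for λ=1, (-1,-1) for λ=3.
From the initial condition, c_1 = 7, c_2 = 10.
x(ln 2) = (7)(2^1)(1) + (10)(2^3)(-1) = -66.

-66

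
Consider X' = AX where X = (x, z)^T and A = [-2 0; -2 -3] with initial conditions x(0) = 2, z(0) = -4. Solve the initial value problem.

Coefficient matrix A = [[-2, 0], [-2, -3]].
Characteristic polynomial det(A - λI) = λ^2 + 5λ + 6 = 0.
Eigenvalues λ = -2, -3.
For λ=-2: (A-λI) row 2 is [-2, -1], so an eigenvector is (1, -2).
For λ=-3: (A-λI) row 1 is [1, 0], so an eigenvector is (0, -1).
General solution: C_1e^(-2t)(1,-2) + C_2e^(-3t)(0,-1).
Applying x(0)=2, z(0)=-4 gives C_1=2, C_2=0.

x(t) = 2e^(-2t), z(t) = -4e^(-2t)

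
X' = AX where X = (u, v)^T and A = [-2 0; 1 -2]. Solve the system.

u(t) = K_2e^(-2t), v(t) = K_1e^(-2t) + K_2te^(-2t) - 2K_2e^(-2t)

Coefficient matrix A = [[-2, 0], [1, -2]].
Characteristic polynomial det(A - λI) = λ^2 + 4λ + 4 = 0.
Single eigenvalue λ = -2 with algebraic multiplicity 2.
Eigenvector v = (0,1); generalized eigenvector w with (A-λI)w=v is (1,-2).
General solution: e^(-2t)[K_1·v + K_2·(t·v + w)].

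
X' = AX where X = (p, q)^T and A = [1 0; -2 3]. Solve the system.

p(t) = -c_2e^(t), q(t) = c_1e^(3t) - c_2e^(t)

Coefficient matrix A = [[1, 0], [-2, 3]].
Characteristic polynomial det(A - λI) = λ^2 - 4λ + 3 = 0.
Eigenvalues λ = 3, 1.
For λ=3: (A-λI) row 1 is [-2, 0], so an eigenvector is (0, 1).
For λ=1: (A-λI) row 2 is [-2, 2], so an eigenvector is (-1, -1).
General solution: c_1e^(3t)(0,1) + c_2e^(t)(-1,-1).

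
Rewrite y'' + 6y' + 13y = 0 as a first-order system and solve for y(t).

Let x_1 = y, x_2 = y'. Then x_1' = x_2 and x_2' = -13x_1 - 6x_2.
A = [[0,1],[-13,-6]]; det(A-λI) = λ^2 + 6λ + 13.
Eigenvalues λ = -3 ± 2i.

y(t) = c_1e^(-3t)cos(2t) + c_2e^(-3t)sin(2t)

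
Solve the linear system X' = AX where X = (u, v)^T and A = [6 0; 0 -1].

u(t) = -K_2e^(6t), v(t) = K_1e^(-t)

Coefficient matrix A = [[6, 0], [0, -1]].
Characteristic polynomial det(A - λI) = λ^2 - 5λ - 6 = 0.
Eigenvalues λ = -1, 6.
For λ=-1: (A-λI) row 1 is [7, 0], so an eigenvector is (0, 1).
For λ=6: (A-λI) row 2 is [0, -7], so an eigenvector is (-1, 0).
General solution: K_1e^(-t)(0,1) + K_2e^(6t)(-1,0).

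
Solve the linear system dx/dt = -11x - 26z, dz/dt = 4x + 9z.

x(t) = -3C_1e^(-t)sin(2t) - 2C_1e^(-t)cos(2t) - 2C_2e^(-t)sin(2t) + 3C_2e^(-t)cos(2t), z(t) = C_1e^(-t)sin(2t) + C_1e^(-t)cos(2t) + C_2e^(-t)sin(2t) - C_2e^(-t)cos(2t)

Coefficient matrix A = [[-11, -26], [4, 9]].
Characteristic polynomial det(A - λI) = λ^2 + 2λ + 5 = 0.
Eigenvalues λ = -1 ± 2i (complex conjugate pair).
For λ=-1+2i: an eigenvector is (-2,1) - i(-3,1) = (-2 + 3i, 1 - i).
A real fundamental pair from Re and Im of e^((-1+2i)t)v: X_1 = e^(-t)(cos(2t)·(-2,1) + sin(2t)·(-3,1)), X_2 = e^(-t)(sin(2t)·(-2,1) - cos(2t)·(-3,1)).
General solution: C_1X_1 + C_2X_2.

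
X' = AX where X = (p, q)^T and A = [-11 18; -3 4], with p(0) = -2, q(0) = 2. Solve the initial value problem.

Coefficient matrix A = [[-11, 18], [-3, 4]].
Characteristic polynomial det(A - λI) = λ^2 + 7λ + 10 = 0.
Eigenvalues λ = -5, -2.
For λ=-5: (A-λI) row 1 is [-6, 18], so an eigenvector is (-3, -1).
For λ=-2: (A-λI) row 1 is [-9, 18], so an eigenvector is (2, 1).
General solution: c_1e^(-5t)(-3,-1) + c_2e^(-2t)(2,1).
Applying p(0)=-2, q(0)=2 gives c_1=6, c_2=8.

p(t) = 16e^(-2t) - 18e^(-5t), q(t) = 8e^(-2t) - 6e^(-5t)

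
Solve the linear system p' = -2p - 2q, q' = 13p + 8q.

Coefficient matrix A = [[-2, -2], [13, 8]].
Characteristic polynomial det(A - λI) = λ^2 - 6λ + 10 = 0.
Eigenvalues λ = 3 ± i (complex conjugate pair).
For λ=3+i: an eigenvector is (-1,2) - i(1,-3) = (-1 - i, 2 + 3i).
A real fundamental pair from Re and Im of e^((3+i)t)v: X_1 = e^(3t)(cos(t)·(-1,2) + sin(t)·(1,-3)), X_2 = e^(3t)(sin(t)·(-1,2) - cos(t)·(1,-3)).
General solution: K_1X_1 + K_2X_2.

p(t) = K_1e^(3t)sin(t) - K_1e^(3t)cos(t) - K_2e^(3t)sin(t) - K_2e^(3t)cos(t), q(t) = -3K_1e^(3t)sin(t) + 2K_1e^(3t)cos(t) + 2K_2e^(3t)sin(t) + 3K_2e^(3t)cos(t)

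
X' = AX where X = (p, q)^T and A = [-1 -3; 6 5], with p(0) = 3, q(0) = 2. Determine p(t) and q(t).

p(t) = -5e^(2t)sin(3t) + 3e^(2t)cos(3t), q(t) = 8e^(2t)sin(3t) + 2e^(2t)cos(3t)

Coefficient matrix A = [[-1, -3], [6, 5]].
Characteristic polynomial det(A - λI) = λ^2 - 4λ + 13 = 0.
Eigenvalues λ = 2 ± 3i (complex conjugate pair).
For λ=2+3i: an eigenvector is (-1,1) - i(0,-1) = (-1, 1 + i).
A real fundamental pair from Re and Im of e^((2+3i)t)v: X_1 = e^(2t)(cos(3t)·(-1,1) + sin(3t)·(0,-1)), X_2 = e^(2t)(sin(3t)·(-1,1) - cos(3t)·(0,-1)).
General solution: K_1X_1 + K_2X_2.
Applying p(0)=3, q(0)=2 gives K_1=-3, K_2=5.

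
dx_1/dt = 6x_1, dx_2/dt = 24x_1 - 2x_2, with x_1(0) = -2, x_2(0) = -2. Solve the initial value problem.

x_1(t) = -2e^(6t), x_2(t) = -6e^(6t) + 4e^(-2t)

Coefficient matrix A = [[6, 0], [24, -2]].
Characteristic polynomial det(A - λI) = λ^2 - 4λ - 12 = 0.
Eigenvalues λ = 6, -2.
For λ=6: (A-λI) row 2 is [24, -8], so an eigenvector is (-1, -3).
For λ=-2: (A-λI) row 1 is [8, 0], so an eigenvector is (0, -1).
General solution: c_1e^(6t)(-1,-3) + c_2e^(-2t)(0,-1).
Applying x_1(0)=-2, x_2(0)=-2 gives c_1=2, c_2=-4.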